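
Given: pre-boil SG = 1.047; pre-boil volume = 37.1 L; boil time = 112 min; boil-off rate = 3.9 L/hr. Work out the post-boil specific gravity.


V_post = V_pre − rate·(t/60);  SG_post = 1 + (SG_pre−1)·V_pre/V_post
V_post = 37.1 − 3.9·(112/60) = 29.8200
SG_post = 1 + (1.047 − 1)·37.1/29.8200

1.0585


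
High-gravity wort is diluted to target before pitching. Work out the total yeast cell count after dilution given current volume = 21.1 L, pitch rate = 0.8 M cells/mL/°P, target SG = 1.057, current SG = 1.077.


V_w = V·((SG_c−1)/(SG_t−1)−1);  °P = 259 − 259/SG_t;  cells = rate·(V+V_w)·°P
V_w = 21.1·((1.077−1)/(1.057−1)−1) = 7.4035
V_final = 21.1 + 7.4035 = 28.5035
°P = 259 − 259/1.057 = 13.9669
cells = 0.8·28.5035·13.9669

318.4842 billion cells


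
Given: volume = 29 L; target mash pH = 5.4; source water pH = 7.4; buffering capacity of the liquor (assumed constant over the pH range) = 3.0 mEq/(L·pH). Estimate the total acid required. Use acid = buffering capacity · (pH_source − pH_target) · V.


acid = 3.0 · (7.4 − 5.4) · 29

174.0000 mEq


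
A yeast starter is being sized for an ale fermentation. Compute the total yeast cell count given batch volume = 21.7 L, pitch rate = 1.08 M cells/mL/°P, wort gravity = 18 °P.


cells (billions) = rate · V_L · °P
cells = 1.08 · 21.7 · 18

421.8480 billion cells


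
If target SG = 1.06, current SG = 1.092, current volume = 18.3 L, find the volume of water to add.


V_water = V·((SG_curr − 1)/(SG_target − 1) − 1)
V_water = 18.3·((1.092 − 1)/(1.06 − 1) − 1)

9.7600 L


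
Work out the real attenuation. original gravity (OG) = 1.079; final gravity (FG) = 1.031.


AA = (OG−FG)/(OG−1)·100;  RA = AA·0.8192
AA = (1.079 − 1.031)/(1.079 − 1)·100 = 60.7595
RA = 60.7595·0.8192

49.7742 %


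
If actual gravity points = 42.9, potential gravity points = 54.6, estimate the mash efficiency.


efficiency = actual / potential × 100
efficiency = 42.9 / 54.6 × 100

78.5714 %


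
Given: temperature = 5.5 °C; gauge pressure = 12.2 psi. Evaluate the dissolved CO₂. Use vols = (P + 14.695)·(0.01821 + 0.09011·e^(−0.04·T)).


vols = (12.2 + 14.695)·(0.01821 + 0.09011·e^(−0.04·5.5))

2.4347 volumes


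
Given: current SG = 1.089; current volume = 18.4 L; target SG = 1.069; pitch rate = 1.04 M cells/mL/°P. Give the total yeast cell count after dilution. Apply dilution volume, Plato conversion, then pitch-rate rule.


V_w = V·((SG_c−1)/(SG_t−1)−1);  °P = 259 − 259/SG_t;  cells = rate·(V+V_w)·°P
V_w = 18.4·((1.089−1)/(1.069−1)−1) = 5.3333
V_final = 18.4 + 5.3333 = 23.7333
°P = 259 − 259/1.069 = 16.7175
cells = 1.04·23.7333·16.7175

412.6323 billion cells


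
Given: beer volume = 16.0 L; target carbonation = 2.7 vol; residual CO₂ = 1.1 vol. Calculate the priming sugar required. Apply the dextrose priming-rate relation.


sugar = (target − residual)·4.0·V
sugar = (2.7 − 1.1)·4.0·16.0

102.4000 g


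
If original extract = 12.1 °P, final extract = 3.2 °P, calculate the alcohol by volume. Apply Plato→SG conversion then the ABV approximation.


SG = 259/(259 − P);  ABV = (OG − FG)·131.25
OG = 259/(259 − 12.1) = 1.0490
FG = 259/(259 − 3.2) = 1.0125
ABV = (1.0490 − 1.0125)·131.25

4.7904 % ABV


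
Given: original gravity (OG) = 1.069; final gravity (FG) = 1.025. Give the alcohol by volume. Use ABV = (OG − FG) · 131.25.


ABV = (1.069 − 1.025) · 131.25

5.7750 % ABV


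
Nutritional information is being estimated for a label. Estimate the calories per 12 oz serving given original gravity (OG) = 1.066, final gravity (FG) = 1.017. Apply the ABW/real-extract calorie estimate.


ABW = (OG−FG)·131.25·0.79/FG;  °P = 259 − 259/SG (for OG→OE and FG→AE);  RE = 0.1808·OE + 0.8192·AE;  Cal = (6.9·ABW + 4·(RE−0.1))·FG·3.55
ABW = (1.066 − 1.017)·131.25·0.79/1.017 = 4.9958
OE = 259 − 259/1.066 = 16.0356 °P
AE = 259 − 259/1.017 = 4.3294 °P
RE = 0.1808·16.0356 + 0.8192·4.3294 = 6.4459 °P
Cal = (6.9·4.9958 + 4·(6.4459−0.1))·1.017·3.55

216.0950 kcal


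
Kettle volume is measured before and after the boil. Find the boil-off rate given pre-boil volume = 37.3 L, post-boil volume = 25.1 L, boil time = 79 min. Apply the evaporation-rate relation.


rate = (V_pre − V_post) / (t_min/60)
rate = (37.3 − 25.1) / (79/60)

9.2658 L/hr


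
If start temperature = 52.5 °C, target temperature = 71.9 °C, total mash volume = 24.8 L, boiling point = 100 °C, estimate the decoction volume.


V_dec = V_total·(T_target − T_start)/(T_boil − T_start)
V_dec = 24.8·(71.9 − 52.5)/(100 − 52.5)

10.1288 L


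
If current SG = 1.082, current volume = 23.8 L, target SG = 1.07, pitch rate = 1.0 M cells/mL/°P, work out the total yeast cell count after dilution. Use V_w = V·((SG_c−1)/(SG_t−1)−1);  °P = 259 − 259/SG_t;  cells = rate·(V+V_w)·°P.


V_w = 23.8·((1.082−1)/(1.07−1)−1) = 4.0800
V_final = 23.8 + 4.0800 = 27.8800
°P = 259 − 259/1.07 = 16.9439
cells = 1.0·27.8800·16.9439

472.3966 billion cells


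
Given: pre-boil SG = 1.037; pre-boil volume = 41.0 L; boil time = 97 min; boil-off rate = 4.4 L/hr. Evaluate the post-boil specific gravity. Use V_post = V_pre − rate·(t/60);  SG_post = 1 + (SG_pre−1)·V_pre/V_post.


V_post = 41.0 − 4.4·(97/60) = 33.8867
SG_post = 1 + (1.037 − 1)·41.0/33.8867

1.0448


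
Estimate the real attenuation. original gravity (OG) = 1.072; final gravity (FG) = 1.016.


AA = (OG−FG)/(OG−1)·100;  RA = AA·0.8192
AA = (1.072 − 1.016)/(1.072 − 1)·100 = 77.7778
RA = 77.7778·0.8192

63.7156 %


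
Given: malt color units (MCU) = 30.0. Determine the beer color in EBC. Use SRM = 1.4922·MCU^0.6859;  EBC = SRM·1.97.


SRM = 1.4922·30.0^0.6859 = 15.3810
EBC = 15.3810·1.97

30.3006 EBC


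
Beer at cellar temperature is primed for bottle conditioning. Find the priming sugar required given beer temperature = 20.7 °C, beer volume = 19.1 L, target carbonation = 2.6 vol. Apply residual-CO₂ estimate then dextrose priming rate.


residual = 14.695·(0.01821 + 0.09011·e^(−0.04·T));  sugar = (target − residual)·4.0·V
residual = 14.695·(0.01821 + 0.09011·e^(−0.04·20.7)) = 0.8462
sugar = (2.6 − 0.8462)·4.0·19.1

133.9939 g


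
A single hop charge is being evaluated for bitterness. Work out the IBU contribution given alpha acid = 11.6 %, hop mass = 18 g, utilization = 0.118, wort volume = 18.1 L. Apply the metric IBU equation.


IBU = (α/100)·mass·U·1000 / V
IBU = (11.6/100)·18·0.118·1000 / 18.1

13.6124 IBU


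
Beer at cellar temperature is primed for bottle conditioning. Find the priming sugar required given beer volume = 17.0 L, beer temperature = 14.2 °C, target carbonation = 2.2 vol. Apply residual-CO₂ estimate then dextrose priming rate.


residual = 14.695·(0.01821 + 0.09011·e^(−0.04·T));  sugar = (target − residual)·4.0·V
residual = 14.695·(0.01821 + 0.09011·e^(−0.04·14.2)) = 1.0179
sugar = (2.2 − 1.0179)·4.0·17.0

80.3797 g


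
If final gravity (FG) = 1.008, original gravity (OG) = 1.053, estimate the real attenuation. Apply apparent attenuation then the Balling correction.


AA = (OG−FG)/(OG−1)·100;  RA = AA·0.8192
AA = (1.053 − 1.008)/(1.053 − 1)·100 = 84.9057
RA = 84.9057·0.8192

69.5547 %


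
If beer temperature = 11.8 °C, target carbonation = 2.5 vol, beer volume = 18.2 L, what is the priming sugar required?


residual = 14.695·(0.01821 + 0.09011·e^(−0.04·T));  sugar = (target − residual)·4.0·V
residual = 14.695·(0.01821 + 0.09011·e^(−0.04·11.8)) = 1.0935
sugar = (2.5 − 1.0935)·4.0·18.2

102.3896 g


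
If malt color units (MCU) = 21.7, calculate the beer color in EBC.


SRM = 1.4922·MCU^0.6859;  EBC = SRM·1.97
SRM = 1.4922·21.7^0.6859 = 12.3170
EBC = 12.3170·1.97

24.2645 EBC


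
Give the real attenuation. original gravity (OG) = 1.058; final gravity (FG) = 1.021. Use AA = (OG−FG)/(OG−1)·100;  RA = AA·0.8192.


AA = (1.058 − 1.021)/(1.058 − 1)·100 = 63.7931
RA = 63.7931·0.8192

52.2593 %


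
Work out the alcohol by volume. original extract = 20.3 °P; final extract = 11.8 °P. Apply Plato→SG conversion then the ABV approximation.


SG = 259/(259 − P);  ABV = (OG − FG)·131.25
OG = 259/(259 − 20.3) = 1.0850
FG = 259/(259 − 11.8) = 1.0477
ABV = (1.0850 − 1.0477)·131.25

4.8969 % ABV


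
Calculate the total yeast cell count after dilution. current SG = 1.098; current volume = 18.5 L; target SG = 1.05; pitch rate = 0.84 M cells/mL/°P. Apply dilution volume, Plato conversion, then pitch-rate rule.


V_w = V·((SG_c−1)/(SG_t−1)−1);  °P = 259 − 259/SG_t;  cells = rate·(V+V_w)·°P
V_w = 18.5·((1.098−1)/(1.05−1)−1) = 17.7600
V_final = 18.5 + 17.7600 = 36.2600
°P = 259 − 259/1.05 = 12.3333
cells = 0.84·36.2600·12.3333

375.6536 billion cells


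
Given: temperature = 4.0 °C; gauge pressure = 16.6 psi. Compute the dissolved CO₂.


vols = (P + 14.695)·(0.01821 + 0.09011·e^(−0.04·T))
vols = (16.6 + 14.695)·(0.01821 + 0.09011·e^(−0.04·4.0))

2.9729 volumes


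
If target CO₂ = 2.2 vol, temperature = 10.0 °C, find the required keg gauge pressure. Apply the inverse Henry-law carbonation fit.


psi = vols/(0.01821 + 0.09011·e^(−0.04·T)) − 14.695
psi = 2.2/(0.01821 + 0.09011·e^(−0.04·10.0)) − 14.695

13.2904 psi


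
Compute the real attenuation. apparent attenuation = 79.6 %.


RA = AA · 0.8192
RA = 79.6 · 0.8192

65.2083 %


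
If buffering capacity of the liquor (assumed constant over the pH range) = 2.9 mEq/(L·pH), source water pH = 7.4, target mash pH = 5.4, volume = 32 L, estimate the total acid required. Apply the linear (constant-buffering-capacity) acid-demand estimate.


acid = buffering capacity · (pH_source − pH_target) · V
acid = 2.9 · (7.4 − 5.4) · 32

185.6000 mEq


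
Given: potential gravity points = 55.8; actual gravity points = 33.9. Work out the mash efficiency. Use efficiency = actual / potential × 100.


efficiency = 33.9 / 55.8 × 100

60.7527 %


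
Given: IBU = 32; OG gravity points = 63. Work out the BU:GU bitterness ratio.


BU:GU = IBU / OG_points
BU:GU = 32 / 63

0.5079


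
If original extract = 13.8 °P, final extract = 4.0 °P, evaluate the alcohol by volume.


SG = 259/(259 − P);  ABV = (OG − FG)·131.25
OG = 259/(259 − 13.8) = 1.0563
FG = 259/(259 − 4.0) = 1.0157
ABV = (1.0563 − 1.0157)·131.25

5.3280 % ABV


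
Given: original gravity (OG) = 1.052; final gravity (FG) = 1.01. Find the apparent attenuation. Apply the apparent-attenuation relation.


AA = (OG − FG)/(OG − 1) · 100
AA = (1.052 − 1.01)/(1.052 − 1) · 100

80.7692 %


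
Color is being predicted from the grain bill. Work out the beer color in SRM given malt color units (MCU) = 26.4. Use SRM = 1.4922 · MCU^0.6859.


SRM = 1.4922 · 26.4^0.6859

14.0898 SRM


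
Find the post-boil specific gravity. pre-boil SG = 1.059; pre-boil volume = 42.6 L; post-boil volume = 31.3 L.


SG_post = 1 + (SG_pre − 1)·V_pre/V_post
pts_pre = (1.059 − 1)·1000 = 59.0000
pts_post = 59.0000·42.6/31.3 = 80.3003
SG_post = 1 + 80.3003/1000

1.0803


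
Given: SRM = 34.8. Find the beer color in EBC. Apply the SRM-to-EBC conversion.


EBC = SRM · 1.97
EBC = 34.8 · 1.97

68.5560 EBC


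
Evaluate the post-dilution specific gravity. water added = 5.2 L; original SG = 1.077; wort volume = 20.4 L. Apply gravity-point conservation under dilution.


SG_new = 1 + (SG_old − 1)·V_old/(V_old + V_water)
pts = (1.077 − 1)·1000·20.4/(20.4 + 5.2) = 61.3594
SG_new = 1 + 61.3594/1000

1.0614


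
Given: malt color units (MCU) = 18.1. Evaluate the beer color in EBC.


SRM = 1.4922·MCU^0.6859;  EBC = SRM·1.97
SRM = 1.4922·18.1^0.6859 = 10.8760
EBC = 10.8760·1.97

21.4257 EBC


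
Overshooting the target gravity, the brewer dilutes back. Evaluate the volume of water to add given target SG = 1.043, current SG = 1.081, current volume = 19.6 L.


V_water = V·((SG_curr − 1)/(SG_target − 1) − 1)
V_water = 19.6·((1.081 − 1)/(1.043 − 1) − 1)

17.3209 L


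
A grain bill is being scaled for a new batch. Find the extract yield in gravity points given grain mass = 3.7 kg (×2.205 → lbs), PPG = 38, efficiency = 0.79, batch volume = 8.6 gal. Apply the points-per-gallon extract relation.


points = lbs × PPG × eff / vol
lbs = 3.7 × 2.205 = 8.1585
points = 8.1585 × 38 × 0.79 / 8.6

28.4789 points


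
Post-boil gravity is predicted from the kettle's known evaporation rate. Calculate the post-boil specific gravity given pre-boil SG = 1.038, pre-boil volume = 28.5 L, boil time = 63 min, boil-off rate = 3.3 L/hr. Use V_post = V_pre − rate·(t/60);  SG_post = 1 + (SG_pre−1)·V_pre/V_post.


V_post = 28.5 − 3.3·(63/60) = 25.0350
SG_post = 1 + (1.038 − 1)·28.5/25.0350

1.0433


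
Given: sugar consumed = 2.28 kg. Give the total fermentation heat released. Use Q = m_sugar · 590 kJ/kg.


Q = 2.28 · 590

1345.2000 kJ


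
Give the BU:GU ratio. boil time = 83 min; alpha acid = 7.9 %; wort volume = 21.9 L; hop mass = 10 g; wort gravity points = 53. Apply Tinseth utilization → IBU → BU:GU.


U = 1.65·0.000125^(GP/1000)·(1−e^(−0.04t))/4.15;  IBU = (α/100)·m·U·1000/V;  BU:GU = IBU/GP
U = 1.65·0.000125^(53/1000)·(1−e^(−0.04·83))/4.15 = 0.2380
IBU = (7.9/100)·10·0.2380·1000/21.9 = 8.5855
BU:GU = 8.5855/53

0.1620


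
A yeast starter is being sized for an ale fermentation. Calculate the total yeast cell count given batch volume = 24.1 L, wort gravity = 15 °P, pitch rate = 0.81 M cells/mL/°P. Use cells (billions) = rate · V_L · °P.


cells = 0.81 · 24.1 · 15

292.8150 billion cells


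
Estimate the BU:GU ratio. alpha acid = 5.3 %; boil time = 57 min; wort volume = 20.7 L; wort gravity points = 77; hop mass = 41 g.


U = 1.65·0.000125^(GP/1000)·(1−e^(−0.04t))/4.15;  IBU = (α/100)·m·U·1000/V;  BU:GU = IBU/GP
U = 1.65·0.000125^(77/1000)·(1−e^(−0.04·57))/4.15 = 0.1787
IBU = (5.3/100)·41·0.1787·1000/20.7 = 18.7554
BU:GU = 18.7554/77

0.2436


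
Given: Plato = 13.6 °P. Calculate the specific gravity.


SG = 259/(259 − P)
SG = 259/(259 − 13.6)

1.0554


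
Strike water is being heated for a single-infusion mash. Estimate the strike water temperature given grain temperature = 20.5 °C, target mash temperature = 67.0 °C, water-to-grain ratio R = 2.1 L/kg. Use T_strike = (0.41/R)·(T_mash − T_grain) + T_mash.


T_strike = (0.41/2.1)·(67.0 − 20.5) + 67.0

76.0786 °C


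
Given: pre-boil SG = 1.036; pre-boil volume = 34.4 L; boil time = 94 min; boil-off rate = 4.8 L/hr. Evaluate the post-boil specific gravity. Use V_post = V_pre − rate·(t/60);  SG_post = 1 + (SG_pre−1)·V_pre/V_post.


V_post = 34.4 − 4.8·(94/60) = 26.8800
SG_post = 1 + (1.036 − 1)·34.4/26.8800

1.0461


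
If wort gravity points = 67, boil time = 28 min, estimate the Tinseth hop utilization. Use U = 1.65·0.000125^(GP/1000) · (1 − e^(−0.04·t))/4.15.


bigness = 1.65·0.000125^(67/1000) = 0.9036
boil_factor = (1 − e^(−0.04·28))/4.15 = 0.1623
U = 0.9036 · 0.1623

0.1467


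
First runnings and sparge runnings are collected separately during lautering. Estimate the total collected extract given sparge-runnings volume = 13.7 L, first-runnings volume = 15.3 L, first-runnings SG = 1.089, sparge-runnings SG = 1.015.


total = Σ (SG_i − 1)·1000·V_i
first = (1.089 − 1)·1000·15.3 = 1361.7000
sparge = (1.015 − 1)·1000·13.7 = 205.5000
total = 1361.7000 + 205.5000

1567.2000 gravity·L


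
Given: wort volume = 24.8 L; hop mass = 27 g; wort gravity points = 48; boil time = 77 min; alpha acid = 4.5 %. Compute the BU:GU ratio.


U = 1.65·0.000125^(GP/1000)·(1−e^(−0.04t))/4.15;  IBU = (α/100)·m·U·1000/V;  BU:GU = IBU/GP
U = 1.65·0.000125^(48/1000)·(1−e^(−0.04·77))/4.15 = 0.2464
IBU = (4.5/100)·27·0.2464·1000/24.8 = 12.0720
BU:GU = 12.0720/48

0.2515


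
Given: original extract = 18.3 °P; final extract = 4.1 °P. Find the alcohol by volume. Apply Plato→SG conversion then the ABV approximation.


SG = 259/(259 − P);  ABV = (OG − FG)·131.25
OG = 259/(259 − 18.3) = 1.0760
FG = 259/(259 − 4.1) = 1.0161
ABV = (1.0760 − 1.0161)·131.25

7.8676 % ABV


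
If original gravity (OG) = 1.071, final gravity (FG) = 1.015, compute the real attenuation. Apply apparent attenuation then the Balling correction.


AA = (OG−FG)/(OG−1)·100;  RA = AA·0.8192
AA = (1.071 − 1.015)/(1.071 − 1)·100 = 78.8732
RA = 78.8732·0.8192

64.6130 %


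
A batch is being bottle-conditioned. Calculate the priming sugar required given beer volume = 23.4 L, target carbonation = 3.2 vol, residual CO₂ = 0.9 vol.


sugar = (target − residual)·4.0·V
sugar = (3.2 − 0.9)·4.0·23.4

215.2800 g


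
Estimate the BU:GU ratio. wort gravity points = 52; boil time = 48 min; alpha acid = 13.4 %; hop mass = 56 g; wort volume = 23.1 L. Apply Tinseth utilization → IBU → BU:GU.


U = 1.65·0.000125^(GP/1000)·(1−e^(−0.04t))/4.15;  IBU = (α/100)·m·U·1000/V;  BU:GU = IBU/GP
U = 1.65·0.000125^(52/1000)·(1−e^(−0.04·48))/4.15 = 0.2126
IBU = (13.4/100)·56·0.2126·1000/23.1 = 69.0725
BU:GU = 69.0725/52

1.3283


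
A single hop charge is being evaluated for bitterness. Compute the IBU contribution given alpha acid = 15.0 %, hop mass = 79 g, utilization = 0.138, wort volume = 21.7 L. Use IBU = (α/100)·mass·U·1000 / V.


IBU = (15.0/100)·79·0.138·1000 / 21.7

75.3594 IBU


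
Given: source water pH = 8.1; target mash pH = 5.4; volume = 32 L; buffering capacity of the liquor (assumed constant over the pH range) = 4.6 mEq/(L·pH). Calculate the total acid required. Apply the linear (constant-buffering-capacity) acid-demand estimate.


acid = buffering capacity · (pH_source − pH_target) · V
acid = 4.6 · (8.1 − 5.4) · 32

397.4400 mEq


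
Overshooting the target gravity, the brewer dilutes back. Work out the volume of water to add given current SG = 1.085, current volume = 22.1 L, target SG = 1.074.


V_water = V·((SG_curr − 1)/(SG_target − 1) − 1)
V_water = 22.1·((1.085 − 1)/(1.074 − 1) − 1)

3.2851 L


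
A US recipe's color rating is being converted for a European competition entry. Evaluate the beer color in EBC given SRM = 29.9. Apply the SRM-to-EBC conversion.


EBC = SRM · 1.97
EBC = 29.9 · 1.97

58.9030 EBC


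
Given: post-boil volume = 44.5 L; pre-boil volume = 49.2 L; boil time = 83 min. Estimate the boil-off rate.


rate = (V_pre − V_post) / (t_min/60)
rate = (49.2 − 44.5) / (83/60)

3.3976 L/hr


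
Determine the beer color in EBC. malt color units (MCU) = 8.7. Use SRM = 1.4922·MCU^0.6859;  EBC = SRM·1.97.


SRM = 1.4922·8.7^0.6859 = 6.5803
EBC = 6.5803·1.97

12.9631 EBC


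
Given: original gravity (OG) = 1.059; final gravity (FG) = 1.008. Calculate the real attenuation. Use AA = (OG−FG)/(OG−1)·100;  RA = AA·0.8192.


AA = (1.059 − 1.008)/(1.059 − 1)·100 = 86.4407
RA = 86.4407·0.8192

70.8122 %


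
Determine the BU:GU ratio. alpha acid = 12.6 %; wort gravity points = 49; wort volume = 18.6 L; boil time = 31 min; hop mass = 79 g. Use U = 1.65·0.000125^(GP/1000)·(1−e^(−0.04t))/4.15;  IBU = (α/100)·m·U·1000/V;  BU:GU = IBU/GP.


U = 1.65·0.000125^(49/1000)·(1−e^(−0.04·31))/4.15 = 0.1819
IBU = (12.6/100)·79·0.1819·1000/18.6 = 97.3428
BU:GU = 97.3428/49

1.9866


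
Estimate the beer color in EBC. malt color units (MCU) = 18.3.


SRM = 1.4922·MCU^0.6859;  EBC = SRM·1.97
SRM = 1.4922·18.3^0.6859 = 10.9583
EBC = 10.9583·1.97

21.5878 EBC


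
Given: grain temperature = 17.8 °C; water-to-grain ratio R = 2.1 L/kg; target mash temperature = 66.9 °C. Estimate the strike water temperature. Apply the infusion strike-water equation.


T_strike = (0.41/R)·(T_mash − T_grain) + T_mash
T_strike = (0.41/2.1)·(66.9 − 17.8) + 66.9

76.4862 °C


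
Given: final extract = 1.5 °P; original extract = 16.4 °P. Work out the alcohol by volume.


SG = 259/(259 − P);  ABV = (OG − FG)·131.25
OG = 259/(259 − 16.4) = 1.0676
FG = 259/(259 − 1.5) = 1.0058
ABV = (1.0676 − 1.0058)·131.25

8.1081 % ABV


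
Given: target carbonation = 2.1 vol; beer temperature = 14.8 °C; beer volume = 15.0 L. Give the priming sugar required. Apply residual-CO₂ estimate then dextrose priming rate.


residual = 14.695·(0.01821 + 0.09011·e^(−0.04·T));  sugar = (target − residual)·4.0·V
residual = 14.695·(0.01821 + 0.09011·e^(−0.04·14.8)) = 1.0002
sugar = (2.1 − 1.0002)·4.0·15.0

65.9909 g


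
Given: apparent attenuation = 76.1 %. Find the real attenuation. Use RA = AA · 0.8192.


RA = 76.1 · 0.8192

62.3411 %


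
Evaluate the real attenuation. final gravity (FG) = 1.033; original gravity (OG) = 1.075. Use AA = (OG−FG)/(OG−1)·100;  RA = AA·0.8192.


AA = (1.075 − 1.033)/(1.075 − 1)·100 = 56.0000
RA = 56.0000·0.8192

45.8752 %


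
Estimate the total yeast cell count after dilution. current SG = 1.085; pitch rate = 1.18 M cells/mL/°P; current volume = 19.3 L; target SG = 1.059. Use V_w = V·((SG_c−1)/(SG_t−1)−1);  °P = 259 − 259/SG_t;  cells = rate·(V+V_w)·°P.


V_w = 19.3·((1.085−1)/(1.059−1)−1) = 8.5051
V_final = 19.3 + 8.5051 = 27.8051
°P = 259 − 259/1.059 = 14.4297
cells = 1.18·27.8051·14.4297

473.4368 billion cells


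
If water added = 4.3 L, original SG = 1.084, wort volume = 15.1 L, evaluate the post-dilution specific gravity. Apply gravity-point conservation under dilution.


SG_new = 1 + (SG_old − 1)·V_old/(V_old + V_water)
pts = (1.084 − 1)·1000·15.1/(15.1 + 4.3) = 65.3814
SG_new = 1 + 65.3814/1000

1.0654


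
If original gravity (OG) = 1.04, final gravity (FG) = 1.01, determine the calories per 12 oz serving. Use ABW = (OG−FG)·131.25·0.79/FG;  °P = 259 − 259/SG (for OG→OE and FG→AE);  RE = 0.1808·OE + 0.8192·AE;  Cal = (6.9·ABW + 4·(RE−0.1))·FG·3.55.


ABW = (1.04 − 1.01)·131.25·0.79/1.01 = 3.0798
OE = 259 − 259/1.04 = 9.9615 °P
AE = 259 − 259/1.01 = 2.5644 °P
RE = 0.1808·9.9615 + 0.8192·2.5644 = 3.9018 °P
Cal = (6.9·3.0798 + 4·(3.9018−0.1))·1.01·3.55

130.7197 kcal


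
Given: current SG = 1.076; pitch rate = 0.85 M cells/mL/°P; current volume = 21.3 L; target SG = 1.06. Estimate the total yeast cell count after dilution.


V_w = V·((SG_c−1)/(SG_t−1)−1);  °P = 259 − 259/SG_t;  cells = rate·(V+V_w)·°P
V_w = 21.3·((1.076−1)/(1.06−1)−1) = 5.6800
V_final = 21.3 + 5.6800 = 26.9800
°P = 259 − 259/1.06 = 14.6604
cells = 0.85·26.9800·14.6604

336.2064 billion cells


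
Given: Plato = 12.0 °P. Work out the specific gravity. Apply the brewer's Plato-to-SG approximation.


SG = 259/(259 − P)
SG = 259/(259 − 12.0)

1.0486


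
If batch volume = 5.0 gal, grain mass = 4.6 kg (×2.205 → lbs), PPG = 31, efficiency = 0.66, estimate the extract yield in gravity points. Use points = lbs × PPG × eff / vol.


lbs = 4.6 × 2.205 = 10.1430
points = 10.1430 × 31 × 0.66 / 5.0

41.5052 points


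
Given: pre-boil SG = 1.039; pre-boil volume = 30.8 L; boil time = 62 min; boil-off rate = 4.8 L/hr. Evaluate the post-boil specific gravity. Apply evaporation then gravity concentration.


V_post = V_pre − rate·(t/60);  SG_post = 1 + (SG_pre−1)·V_pre/V_post
V_post = 30.8 − 4.8·(62/60) = 25.8400
SG_post = 1 + (1.039 − 1)·30.8/25.8400

1.0465


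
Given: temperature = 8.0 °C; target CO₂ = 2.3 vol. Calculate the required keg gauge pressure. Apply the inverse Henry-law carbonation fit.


psi = vols/(0.01821 + 0.09011·e^(−0.04·T)) − 14.695
psi = 2.3/(0.01821 + 0.09011·e^(−0.04·8.0)) − 14.695

12.8027 psi


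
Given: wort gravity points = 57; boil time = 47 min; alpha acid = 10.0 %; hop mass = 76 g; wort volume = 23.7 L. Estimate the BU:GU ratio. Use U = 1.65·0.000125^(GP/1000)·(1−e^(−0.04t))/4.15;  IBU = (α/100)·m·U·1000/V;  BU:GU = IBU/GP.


U = 1.65·0.000125^(57/1000)·(1−e^(−0.04·47))/4.15 = 0.2019
IBU = (10.0/100)·76·0.2019·1000/23.7 = 64.7319
BU:GU = 64.7319/57

1.1356


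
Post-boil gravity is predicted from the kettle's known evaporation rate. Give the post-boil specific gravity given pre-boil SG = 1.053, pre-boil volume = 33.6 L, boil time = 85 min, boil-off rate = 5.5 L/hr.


V_post = V_pre − rate·(t/60);  SG_post = 1 + (SG_pre−1)·V_pre/V_post
V_post = 33.6 − 5.5·(85/60) = 25.8083
SG_post = 1 + (1.053 − 1)·33.6/25.8083

1.0690


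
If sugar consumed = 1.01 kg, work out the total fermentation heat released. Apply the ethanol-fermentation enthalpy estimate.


Q = m_sugar · 590 kJ/kg
Q = 1.01 · 590

595.9000 kJ


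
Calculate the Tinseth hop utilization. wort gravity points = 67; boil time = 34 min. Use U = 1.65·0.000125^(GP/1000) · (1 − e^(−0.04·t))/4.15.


bigness = 1.65·0.000125^(67/1000) = 0.9036
boil_factor = (1 − e^(−0.04·34))/4.15 = 0.1791
U = 0.9036 · 0.1791

0.1619


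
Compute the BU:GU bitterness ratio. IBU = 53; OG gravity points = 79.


BU:GU = IBU / OG_points
BU:GU = 53 / 79

0.6709


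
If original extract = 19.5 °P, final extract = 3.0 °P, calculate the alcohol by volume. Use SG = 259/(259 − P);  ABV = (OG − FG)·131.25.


OG = 259/(259 − 19.5) = 1.0814
FG = 259/(259 − 3.0) = 1.0117
ABV = (1.0814 − 1.0117)·131.25

9.1482 % ABV


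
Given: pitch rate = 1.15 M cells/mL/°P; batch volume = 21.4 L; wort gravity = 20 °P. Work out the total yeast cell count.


cells (billions) = rate · V_L · °P
cells = 1.15 · 21.4 · 20

492.2000 billion cells


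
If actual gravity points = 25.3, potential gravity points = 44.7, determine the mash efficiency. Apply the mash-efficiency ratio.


efficiency = actual / potential × 100
efficiency = 25.3 / 44.7 × 100

56.5996 %


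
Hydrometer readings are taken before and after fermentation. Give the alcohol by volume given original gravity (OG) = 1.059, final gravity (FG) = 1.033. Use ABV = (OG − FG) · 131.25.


ABV = (1.059 − 1.033) · 131.25

3.4125 % ABV


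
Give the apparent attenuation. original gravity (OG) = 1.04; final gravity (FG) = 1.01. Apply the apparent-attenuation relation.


AA = (OG − FG)/(OG − 1) · 100
AA = (1.04 − 1.01)/(1.04 − 1) · 100

75.0000 %


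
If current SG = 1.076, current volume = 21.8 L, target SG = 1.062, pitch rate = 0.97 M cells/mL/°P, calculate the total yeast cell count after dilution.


V_w = V·((SG_c−1)/(SG_t−1)−1);  °P = 259 − 259/SG_t;  cells = rate·(V+V_w)·°P
V_w = 21.8·((1.076−1)/(1.062−1)−1) = 4.9226
V_final = 21.8 + 4.9226 = 26.7226
°P = 259 − 259/1.062 = 15.1205
cells = 0.97·26.7226·15.1205

391.9377 billion cells


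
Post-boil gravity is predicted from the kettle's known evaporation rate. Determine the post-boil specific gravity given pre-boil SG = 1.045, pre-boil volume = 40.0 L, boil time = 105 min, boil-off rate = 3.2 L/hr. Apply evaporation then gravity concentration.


V_post = V_pre − rate·(t/60);  SG_post = 1 + (SG_pre−1)·V_pre/V_post
V_post = 40.0 − 3.2·(105/60) = 34.4000
SG_post = 1 + (1.045 − 1)·40.0/34.4000

1.0523


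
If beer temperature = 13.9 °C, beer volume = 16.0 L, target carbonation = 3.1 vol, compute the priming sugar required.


residual = 14.695·(0.01821 + 0.09011·e^(−0.04·T));  sugar = (target − residual)·4.0·V
residual = 14.695·(0.01821 + 0.09011·e^(−0.04·13.9)) = 1.0270
sugar = (3.1 − 1.0270)·4.0·16.0

132.6718 g


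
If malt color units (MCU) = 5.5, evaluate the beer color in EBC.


SRM = 1.4922·MCU^0.6859;  EBC = SRM·1.97
SRM = 1.4922·5.5^0.6859 = 4.8044
EBC = 4.8044·1.97

9.4647 EBC


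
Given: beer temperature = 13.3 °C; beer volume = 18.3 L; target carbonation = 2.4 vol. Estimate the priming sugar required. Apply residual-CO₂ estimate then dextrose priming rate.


residual = 14.695·(0.01821 + 0.09011·e^(−0.04·T));  sugar = (target − residual)·4.0·V
residual = 14.695·(0.01821 + 0.09011·e^(−0.04·13.3)) = 1.0454
sugar = (2.4 − 1.0454)·4.0·18.3

99.1531 g


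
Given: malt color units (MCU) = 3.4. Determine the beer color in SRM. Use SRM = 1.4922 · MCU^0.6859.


SRM = 1.4922 · 3.4^0.6859

3.4544 SRM


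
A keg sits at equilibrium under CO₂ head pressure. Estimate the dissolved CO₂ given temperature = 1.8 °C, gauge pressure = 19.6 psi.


vols = (P + 14.695)·(0.01821 + 0.09011·e^(−0.04·T))
vols = (19.6 + 14.695)·(0.01821 + 0.09011·e^(−0.04·1.8))

3.5002 volumes


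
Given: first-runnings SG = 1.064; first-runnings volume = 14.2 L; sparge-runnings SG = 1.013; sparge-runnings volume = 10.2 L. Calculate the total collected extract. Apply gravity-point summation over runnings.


total = Σ (SG_i − 1)·1000·V_i
first = (1.064 − 1)·1000·14.2 = 908.8000
sparge = (1.013 − 1)·1000·10.2 = 132.6000
total = 908.8000 + 132.6000

1041.4000 gravity·L


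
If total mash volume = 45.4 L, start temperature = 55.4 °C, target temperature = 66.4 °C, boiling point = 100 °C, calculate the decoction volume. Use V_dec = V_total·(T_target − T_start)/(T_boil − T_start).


V_dec = 45.4·(66.4 − 55.4)/(100 − 55.4)

11.1973 L


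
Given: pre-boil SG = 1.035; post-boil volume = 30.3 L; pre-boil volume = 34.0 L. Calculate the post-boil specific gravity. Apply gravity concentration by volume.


SG_post = 1 + (SG_pre − 1)·V_pre/V_post
pts_pre = (1.035 − 1)·1000 = 35.0000
pts_post = 35.0000·34.0/30.3 = 39.2739
SG_post = 1 + 39.2739/1000

1.0393


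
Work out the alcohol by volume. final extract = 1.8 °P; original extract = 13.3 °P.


SG = 259/(259 − P);  ABV = (OG − FG)·131.25
OG = 259/(259 − 13.3) = 1.0541
FG = 259/(259 − 1.8) = 1.0070
ABV = (1.0541 − 1.0070)·131.25

6.1862 % ABV


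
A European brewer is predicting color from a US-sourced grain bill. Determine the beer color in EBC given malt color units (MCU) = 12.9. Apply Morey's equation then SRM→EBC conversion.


SRM = 1.4922·MCU^0.6859;  EBC = SRM·1.97
SRM = 1.4922·12.9^0.6859 = 8.6215
EBC = 8.6215·1.97

16.9843 EBC


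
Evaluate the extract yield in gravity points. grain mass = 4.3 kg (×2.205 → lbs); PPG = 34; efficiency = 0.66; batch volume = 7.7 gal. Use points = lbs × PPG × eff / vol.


lbs = 4.3 × 2.205 = 9.4815
points = 9.4815 × 34 × 0.66 / 7.7

27.6318 points


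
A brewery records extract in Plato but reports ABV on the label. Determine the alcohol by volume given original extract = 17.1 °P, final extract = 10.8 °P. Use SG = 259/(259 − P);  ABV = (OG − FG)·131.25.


OG = 259/(259 − 17.1) = 1.0707
FG = 259/(259 − 10.8) = 1.0435
ABV = (1.0707 − 1.0435)·131.25

3.5670 % ABV


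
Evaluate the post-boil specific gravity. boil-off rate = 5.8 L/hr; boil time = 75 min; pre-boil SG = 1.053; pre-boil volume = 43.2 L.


V_post = V_pre − rate·(t/60);  SG_post = 1 + (SG_pre−1)·V_pre/V_post
V_post = 43.2 − 5.8·(75/60) = 35.9500
SG_post = 1 + (1.053 − 1)·43.2/35.9500

1.0637


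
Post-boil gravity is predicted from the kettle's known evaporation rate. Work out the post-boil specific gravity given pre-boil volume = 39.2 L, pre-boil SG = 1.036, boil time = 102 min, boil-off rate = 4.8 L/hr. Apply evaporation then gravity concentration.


V_post = V_pre − rate·(t/60);  SG_post = 1 + (SG_pre−1)·V_pre/V_post
V_post = 39.2 − 4.8·(102/60) = 31.0400
SG_post = 1 + (1.036 − 1)·39.2/31.0400

1.0455


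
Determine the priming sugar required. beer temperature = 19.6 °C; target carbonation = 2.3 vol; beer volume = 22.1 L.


residual = 14.695·(0.01821 + 0.09011·e^(−0.04·T));  sugar = (target − residual)·4.0·V
residual = 14.695·(0.01821 + 0.09011·e^(−0.04·19.6)) = 0.8722
sugar = (2.3 − 0.8722)·4.0·22.1

126.2194 g


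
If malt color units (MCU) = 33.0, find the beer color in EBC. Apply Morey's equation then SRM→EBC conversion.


SRM = 1.4922·MCU^0.6859;  EBC = SRM·1.97
SRM = 1.4922·33.0^0.6859 = 16.4201
EBC = 16.4201·1.97

32.3476 EBC


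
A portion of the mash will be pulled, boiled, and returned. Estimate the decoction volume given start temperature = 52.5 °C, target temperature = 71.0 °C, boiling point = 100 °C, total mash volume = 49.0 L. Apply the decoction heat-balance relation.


V_dec = V_total·(T_target − T_start)/(T_boil − T_start)
V_dec = 49.0·(71.0 − 52.5)/(100 − 52.5)

19.0842 L


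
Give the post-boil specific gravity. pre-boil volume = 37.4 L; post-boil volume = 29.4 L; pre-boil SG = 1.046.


SG_post = 1 + (SG_pre − 1)·V_pre/V_post
pts_pre = (1.046 − 1)·1000 = 46.0000
pts_post = 46.0000·37.4/29.4 = 58.5170
SG_post = 1 + 58.5170/1000

1.0585


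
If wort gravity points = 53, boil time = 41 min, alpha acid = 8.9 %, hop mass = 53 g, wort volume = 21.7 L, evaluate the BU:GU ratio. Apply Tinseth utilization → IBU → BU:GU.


U = 1.65·0.000125^(GP/1000)·(1−e^(−0.04t))/4.15;  IBU = (α/100)·m·U·1000/V;  BU:GU = IBU/GP
U = 1.65·0.000125^(53/1000)·(1−e^(−0.04·41))/4.15 = 0.1990
IBU = (8.9/100)·53·0.1990·1000/21.7 = 43.2637
BU:GU = 43.2637/53

0.8163


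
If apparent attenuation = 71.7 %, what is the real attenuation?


RA = AA · 0.8192
RA = 71.7 · 0.8192

58.7366 %


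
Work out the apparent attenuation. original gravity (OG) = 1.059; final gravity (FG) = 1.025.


AA = (OG − FG)/(OG − 1) · 100
AA = (1.059 − 1.025)/(1.059 − 1) · 100

57.6271 %


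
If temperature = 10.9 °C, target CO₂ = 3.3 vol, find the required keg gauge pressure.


psi = vols/(0.01821 + 0.09011·e^(−0.04·T)) − 14.695
psi = 3.3/(0.01821 + 0.09011·e^(−0.04·10.9)) − 14.695

28.4554 psi


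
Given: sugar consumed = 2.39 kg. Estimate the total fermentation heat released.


Q = m_sugar · 590 kJ/kg
Q = 2.39 · 590

1410.1000 kJ


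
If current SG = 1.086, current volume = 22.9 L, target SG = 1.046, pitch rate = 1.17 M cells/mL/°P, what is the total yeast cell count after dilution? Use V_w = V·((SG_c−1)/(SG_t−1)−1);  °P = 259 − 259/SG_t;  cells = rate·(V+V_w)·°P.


V_w = 22.9·((1.086−1)/(1.046−1)−1) = 19.9130
V_final = 22.9 + 19.9130 = 42.8130
°P = 259 − 259/1.046 = 11.3901
cells = 1.17·42.8130·11.3901

570.5423 billion cells


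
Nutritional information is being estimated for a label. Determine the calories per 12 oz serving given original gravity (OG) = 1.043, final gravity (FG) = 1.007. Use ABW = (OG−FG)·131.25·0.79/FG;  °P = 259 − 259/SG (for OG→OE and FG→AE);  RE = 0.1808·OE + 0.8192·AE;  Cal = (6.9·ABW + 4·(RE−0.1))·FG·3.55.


ABW = (1.043 − 1.007)·131.25·0.79/1.007 = 3.7068
OE = 259 − 259/1.043 = 10.6779 °P
AE = 259 − 259/1.007 = 1.8004 °P
RE = 0.1808·10.6779 + 0.8192·1.8004 = 3.4054 °P
Cal = (6.9·3.7068 + 4·(3.4054−0.1))·1.007·3.55

138.6995 kcal


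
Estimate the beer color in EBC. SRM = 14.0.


EBC = SRM · 1.97
EBC = 14.0 · 1.97

27.5800 EBC


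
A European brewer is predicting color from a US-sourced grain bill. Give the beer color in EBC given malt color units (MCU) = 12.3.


SRM = 1.4922·MCU^0.6859;  EBC = SRM·1.97
SRM = 1.4922·12.3^0.6859 = 8.3444
EBC = 8.3444·1.97

16.4384 EBC


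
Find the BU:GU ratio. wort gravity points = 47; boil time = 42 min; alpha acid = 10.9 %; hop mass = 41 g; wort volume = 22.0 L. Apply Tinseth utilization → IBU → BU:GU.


U = 1.65·0.000125^(GP/1000)·(1−e^(−0.04t))/4.15;  IBU = (α/100)·m·U·1000/V;  BU:GU = IBU/GP
U = 1.65·0.000125^(47/1000)·(1−e^(−0.04·42))/4.15 = 0.2120
IBU = (10.9/100)·41·0.2120·1000/22.0 = 43.0728
BU:GU = 43.0728/47

0.9164


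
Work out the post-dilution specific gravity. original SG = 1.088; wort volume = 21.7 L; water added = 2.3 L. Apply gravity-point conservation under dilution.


SG_new = 1 + (SG_old − 1)·V_old/(V_old + V_water)
pts = (1.088 − 1)·1000·21.7/(21.7 + 2.3) = 79.5667
SG_new = 1 + 79.5667/1000

1.0796


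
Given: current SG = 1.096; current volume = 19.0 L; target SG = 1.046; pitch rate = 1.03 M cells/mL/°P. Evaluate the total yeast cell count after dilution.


V_w = V·((SG_c−1)/(SG_t−1)−1);  °P = 259 − 259/SG_t;  cells = rate·(V+V_w)·°P
V_w = 19.0·((1.096−1)/(1.046−1)−1) = 20.6522
V_final = 19.0 + 20.6522 = 39.6522
°P = 259 − 259/1.046 = 11.3901
cells = 1.03·39.6522·11.3901

465.1898 billion cells


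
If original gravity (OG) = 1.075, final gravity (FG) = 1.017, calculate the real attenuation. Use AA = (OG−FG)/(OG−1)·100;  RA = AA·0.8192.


AA = (1.075 − 1.017)/(1.075 − 1)·100 = 77.3333
RA = 77.3333·0.8192

63.3515 %


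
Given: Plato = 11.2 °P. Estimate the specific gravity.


SG = 259/(259 − P)
SG = 259/(259 − 11.2)

1.0452


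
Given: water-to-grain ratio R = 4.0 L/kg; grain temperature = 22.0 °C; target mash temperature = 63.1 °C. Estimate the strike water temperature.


T_strike = (0.41/R)·(T_mash − T_grain) + T_mash
T_strike = (0.41/4.0)·(63.1 − 22.0) + 63.1

67.3127 °C


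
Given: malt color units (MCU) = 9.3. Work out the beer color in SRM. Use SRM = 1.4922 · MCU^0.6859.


SRM = 1.4922 · 9.3^0.6859

6.8883 SRM


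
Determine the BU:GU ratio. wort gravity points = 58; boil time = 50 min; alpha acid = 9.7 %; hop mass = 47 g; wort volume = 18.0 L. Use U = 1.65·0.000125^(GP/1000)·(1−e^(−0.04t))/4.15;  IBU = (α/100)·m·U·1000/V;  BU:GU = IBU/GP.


U = 1.65·0.000125^(58/1000)·(1−e^(−0.04·50))/4.15 = 0.2041
IBU = (9.7/100)·47·0.2041·1000/18.0 = 51.7013
BU:GU = 51.7013/58

0.8914


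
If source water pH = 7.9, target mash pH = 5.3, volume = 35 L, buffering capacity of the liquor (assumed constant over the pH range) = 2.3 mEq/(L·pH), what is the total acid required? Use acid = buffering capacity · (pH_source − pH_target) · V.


acid = 2.3 · (7.9 − 5.3) · 35

209.3000 mEq


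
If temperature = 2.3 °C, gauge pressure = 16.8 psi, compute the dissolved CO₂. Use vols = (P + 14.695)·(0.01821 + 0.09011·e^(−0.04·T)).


vols = (16.8 + 14.695)·(0.01821 + 0.09011·e^(−0.04·2.3))

3.1621 volumes


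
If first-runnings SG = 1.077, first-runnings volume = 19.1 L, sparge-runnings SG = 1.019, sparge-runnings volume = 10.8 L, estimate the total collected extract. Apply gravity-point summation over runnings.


total = Σ (SG_i − 1)·1000·V_i
first = (1.077 − 1)·1000·19.1 = 1470.7000
sparge = (1.019 − 1)·1000·10.8 = 205.2000
total = 1470.7000 + 205.2000

1675.9000 gravity·L


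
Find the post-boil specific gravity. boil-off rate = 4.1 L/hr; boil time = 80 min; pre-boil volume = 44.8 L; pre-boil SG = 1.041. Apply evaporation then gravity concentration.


V_post = V_pre − rate·(t/60);  SG_post = 1 + (SG_pre−1)·V_pre/V_post
V_post = 44.8 − 4.1·(80/60) = 39.3333
SG_post = 1 + (1.041 − 1)·44.8/39.3333

1.0467


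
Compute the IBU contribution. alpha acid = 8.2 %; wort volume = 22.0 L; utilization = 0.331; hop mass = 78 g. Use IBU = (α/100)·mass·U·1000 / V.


IBU = (8.2/100)·78·0.331·1000 / 22.0

96.2307 IBU


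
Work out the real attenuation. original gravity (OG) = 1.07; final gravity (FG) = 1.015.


AA = (OG−FG)/(OG−1)·100;  RA = AA·0.8192
AA = (1.07 − 1.015)/(1.07 − 1)·100 = 78.5714
RA = 78.5714·0.8192

64.3657 %


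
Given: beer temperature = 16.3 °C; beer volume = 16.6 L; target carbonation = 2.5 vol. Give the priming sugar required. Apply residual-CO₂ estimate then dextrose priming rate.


residual = 14.695·(0.01821 + 0.09011·e^(−0.04·T));  sugar = (target − residual)·4.0·V
residual = 14.695·(0.01821 + 0.09011·e^(−0.04·16.3)) = 0.9575
sugar = (2.5 − 0.9575)·4.0·16.6

102.4226 g
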